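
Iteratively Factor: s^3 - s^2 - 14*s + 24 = (s + 4)*(s^2 - 5*s + 6) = (s - 3)*(s + 4)*(s - 2)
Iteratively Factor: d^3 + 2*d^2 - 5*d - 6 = (d + 3)*(d^2 - d - 2) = (d + 1)*(d + 3)*(d - 2)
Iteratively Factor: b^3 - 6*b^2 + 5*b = (b)*(b^2 - 6*b + 5) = b*(b - 1)*(b - 5)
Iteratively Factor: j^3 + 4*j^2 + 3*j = (j)*(j^2 + 4*j + 3) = j*(j + 3)*(j + 1)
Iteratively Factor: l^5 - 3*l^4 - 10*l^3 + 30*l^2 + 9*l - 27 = (l - 3)*(l^4 - 10*l^2 + 9) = (l - 3)*(l + 3)*(l^3 - 3*l^2 - l + 3) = (l - 3)*(l + 1)*(l + 3)*(l^2 - 4*l + 3) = (l - 3)*(l - 1)*(l + 1)*(l + 3)*(l - 3)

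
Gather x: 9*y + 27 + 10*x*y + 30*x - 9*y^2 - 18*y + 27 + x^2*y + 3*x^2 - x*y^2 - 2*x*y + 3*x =x^2*(y + 3) + x*(-y^2 + 8*y + 33) - 9*y^2 - 9*y + 54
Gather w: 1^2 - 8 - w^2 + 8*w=-w^2 + 8*w - 7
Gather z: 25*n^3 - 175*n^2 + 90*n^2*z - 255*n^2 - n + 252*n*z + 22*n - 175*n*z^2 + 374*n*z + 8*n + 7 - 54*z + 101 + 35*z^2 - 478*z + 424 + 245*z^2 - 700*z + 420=25*n^3 - 430*n^2 + 29*n + z^2*(280 - 175*n) + z*(90*n^2 + 626*n - 1232) + 952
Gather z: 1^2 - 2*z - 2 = -2*z - 1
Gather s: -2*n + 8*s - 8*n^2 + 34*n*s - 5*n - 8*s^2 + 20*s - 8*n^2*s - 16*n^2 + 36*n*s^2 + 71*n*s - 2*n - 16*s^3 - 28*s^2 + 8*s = -24*n^2 - 9*n - 16*s^3 + s^2*(36*n - 36) + s*(-8*n^2 + 105*n + 36)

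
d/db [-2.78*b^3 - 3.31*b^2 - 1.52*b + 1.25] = -8.34*b^2 - 6.62*b - 1.52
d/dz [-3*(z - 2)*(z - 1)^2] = 3*(5 - 3*z)*(z - 1)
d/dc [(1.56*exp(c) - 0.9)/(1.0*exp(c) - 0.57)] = 0.0108*exp(c)/(1.0*exp(c) - 0.57)^2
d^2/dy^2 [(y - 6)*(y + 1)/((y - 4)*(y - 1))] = 60*(-y^2 + 5*y - 7)/(y^6 - 15*y^5 + 87*y^4 - 245*y^3 + 348*y^2 - 240*y + 64)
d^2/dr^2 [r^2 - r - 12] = 2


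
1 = 1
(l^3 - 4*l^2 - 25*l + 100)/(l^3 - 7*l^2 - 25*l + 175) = (l - 4)/(l - 7)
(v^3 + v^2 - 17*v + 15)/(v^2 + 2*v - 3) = (v^2 + 2*v - 15)/(v + 3)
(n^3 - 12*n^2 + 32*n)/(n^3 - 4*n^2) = (n - 8)/n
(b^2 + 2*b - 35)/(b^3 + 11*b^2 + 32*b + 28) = (b - 5)/(b^2 + 4*b + 4)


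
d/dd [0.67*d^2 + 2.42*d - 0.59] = 1.34*d + 2.42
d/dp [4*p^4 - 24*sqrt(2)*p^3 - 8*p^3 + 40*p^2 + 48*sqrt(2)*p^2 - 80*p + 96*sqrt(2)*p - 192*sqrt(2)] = 16*p^3 - 72*sqrt(2)*p^2 - 24*p^2 + 80*p + 96*sqrt(2)*p - 80 + 96*sqrt(2)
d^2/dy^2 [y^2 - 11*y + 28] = 2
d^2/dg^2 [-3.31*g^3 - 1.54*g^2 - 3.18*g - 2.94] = -19.86*g - 3.08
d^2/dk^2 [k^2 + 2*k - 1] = 2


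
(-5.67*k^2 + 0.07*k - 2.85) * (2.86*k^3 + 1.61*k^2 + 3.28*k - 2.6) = -16.2162*k^5 - 8.9285*k^4 - 26.6359*k^3 + 10.3831*k^2 - 9.53*k + 7.41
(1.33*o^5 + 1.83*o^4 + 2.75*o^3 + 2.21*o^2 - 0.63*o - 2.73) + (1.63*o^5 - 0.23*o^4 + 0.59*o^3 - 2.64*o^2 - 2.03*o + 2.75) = 2.96*o^5 + 1.6*o^4 + 3.34*o^3 - 0.43*o^2 - 2.66*o + 0.02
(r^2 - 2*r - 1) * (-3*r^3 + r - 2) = -3*r^5 + 6*r^4 + 4*r^3 - 4*r^2 + 3*r + 2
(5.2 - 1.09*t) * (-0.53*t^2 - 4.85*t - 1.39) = 0.5777*t^3 + 2.5305*t^2 - 23.7049*t - 7.228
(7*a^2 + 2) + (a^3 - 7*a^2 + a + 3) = a^3 + a + 5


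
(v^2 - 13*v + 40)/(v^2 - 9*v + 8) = (v - 5)/(v - 1)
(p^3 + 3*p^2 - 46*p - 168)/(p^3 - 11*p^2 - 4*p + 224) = (p + 6)/(p - 8)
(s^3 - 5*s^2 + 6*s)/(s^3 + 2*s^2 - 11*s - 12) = s*(s - 2)/(s^2 + 5*s + 4)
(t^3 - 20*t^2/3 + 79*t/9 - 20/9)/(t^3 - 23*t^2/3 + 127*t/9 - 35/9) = (3*t - 4)/(3*t - 7)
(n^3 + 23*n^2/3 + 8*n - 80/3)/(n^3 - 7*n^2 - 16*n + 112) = (3*n^2 + 11*n - 20)/(3*(n^2 - 11*n + 28))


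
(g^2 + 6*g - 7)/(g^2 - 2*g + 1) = (g + 7)/(g - 1)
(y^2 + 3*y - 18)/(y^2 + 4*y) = (y^2 + 3*y - 18)/(y*(y + 4))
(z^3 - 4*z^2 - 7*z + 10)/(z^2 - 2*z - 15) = (z^2 + z - 2)/(z + 3)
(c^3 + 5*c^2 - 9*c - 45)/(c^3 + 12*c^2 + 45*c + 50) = (c^2 - 9)/(c^2 + 7*c + 10)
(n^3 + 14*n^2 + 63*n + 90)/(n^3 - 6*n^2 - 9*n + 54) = (n^2 + 11*n + 30)/(n^2 - 9*n + 18)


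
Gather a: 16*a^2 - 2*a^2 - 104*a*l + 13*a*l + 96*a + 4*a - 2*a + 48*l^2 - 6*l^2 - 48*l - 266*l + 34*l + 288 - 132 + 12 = 14*a^2 + a*(98 - 91*l) + 42*l^2 - 280*l + 168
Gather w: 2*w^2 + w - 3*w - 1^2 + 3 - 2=2*w^2 - 2*w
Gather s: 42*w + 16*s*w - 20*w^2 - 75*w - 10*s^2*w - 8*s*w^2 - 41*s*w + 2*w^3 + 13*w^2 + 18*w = -10*s^2*w + s*(-8*w^2 - 25*w) + 2*w^3 - 7*w^2 - 15*w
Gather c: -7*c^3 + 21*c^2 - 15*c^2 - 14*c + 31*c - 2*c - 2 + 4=-7*c^3 + 6*c^2 + 15*c + 2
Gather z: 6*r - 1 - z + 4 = 6*r - z + 3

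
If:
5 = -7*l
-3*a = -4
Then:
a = 4/3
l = -5/7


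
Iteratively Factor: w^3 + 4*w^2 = (w)*(w^2 + 4*w) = w^2*(w + 4)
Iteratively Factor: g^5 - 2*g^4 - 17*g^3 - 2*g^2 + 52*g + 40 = (g - 2)*(g^4 - 17*g^2 - 36*g - 20) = (g - 5)*(g - 2)*(g^3 + 5*g^2 + 8*g + 4) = (g - 5)*(g - 2)*(g + 2)*(g^2 + 3*g + 2) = (g - 5)*(g - 2)*(g + 2)^2*(g + 1)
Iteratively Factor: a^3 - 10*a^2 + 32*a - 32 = (a - 4)*(a^2 - 6*a + 8) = (a - 4)^2*(a - 2)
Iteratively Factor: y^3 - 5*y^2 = (y)*(y^2 - 5*y) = y*(y - 5)*(y)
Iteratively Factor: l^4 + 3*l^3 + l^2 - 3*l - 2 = (l + 1)*(l^3 + 2*l^2 - l - 2) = (l - 1)*(l + 1)*(l^2 + 3*l + 2) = (l - 1)*(l + 1)*(l + 2)*(l + 1)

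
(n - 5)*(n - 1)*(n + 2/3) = n^3 - 16*n^2/3 + n + 10/3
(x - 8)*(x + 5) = x^2 - 3*x - 40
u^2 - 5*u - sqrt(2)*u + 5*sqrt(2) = (u - 5)*(u - sqrt(2))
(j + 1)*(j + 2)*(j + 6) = j^3 + 9*j^2 + 20*j + 12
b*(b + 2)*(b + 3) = b^3 + 5*b^2 + 6*b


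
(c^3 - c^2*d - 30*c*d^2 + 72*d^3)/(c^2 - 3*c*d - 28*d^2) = (-c^3 + c^2*d + 30*c*d^2 - 72*d^3)/(-c^2 + 3*c*d + 28*d^2)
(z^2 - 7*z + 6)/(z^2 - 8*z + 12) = (z - 1)/(z - 2)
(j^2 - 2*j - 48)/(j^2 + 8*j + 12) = (j - 8)/(j + 2)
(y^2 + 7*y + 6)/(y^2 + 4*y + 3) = (y + 6)/(y + 3)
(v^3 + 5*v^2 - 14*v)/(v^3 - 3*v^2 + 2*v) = (v + 7)/(v - 1)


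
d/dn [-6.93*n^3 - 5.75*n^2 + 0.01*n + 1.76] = -20.79*n^2 - 11.5*n + 0.01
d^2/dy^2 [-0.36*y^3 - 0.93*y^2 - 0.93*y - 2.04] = -2.16*y - 1.86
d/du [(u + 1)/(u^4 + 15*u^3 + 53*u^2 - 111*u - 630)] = (u^4 + 15*u^3 + 53*u^2 - 111*u - (u + 1)*(4*u^3 + 45*u^2 + 106*u - 111) - 630)/(u^4 + 15*u^3 + 53*u^2 - 111*u - 630)^2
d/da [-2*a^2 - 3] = -4*a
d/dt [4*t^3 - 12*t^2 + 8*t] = 12*t^2 - 24*t + 8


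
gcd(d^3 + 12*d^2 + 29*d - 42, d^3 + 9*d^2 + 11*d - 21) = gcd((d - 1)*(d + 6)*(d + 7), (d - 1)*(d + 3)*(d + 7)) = d^2 + 6*d - 7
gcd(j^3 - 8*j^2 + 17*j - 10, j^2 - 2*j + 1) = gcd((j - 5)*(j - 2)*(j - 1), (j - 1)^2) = j - 1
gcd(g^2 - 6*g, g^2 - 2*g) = g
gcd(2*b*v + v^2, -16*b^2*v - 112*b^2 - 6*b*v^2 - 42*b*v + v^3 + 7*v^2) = 2*b + v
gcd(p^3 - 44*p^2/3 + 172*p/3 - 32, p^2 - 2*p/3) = p - 2/3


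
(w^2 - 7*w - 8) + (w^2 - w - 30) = 2*w^2 - 8*w - 38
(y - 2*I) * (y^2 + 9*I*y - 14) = y^3 + 7*I*y^2 + 4*y + 28*I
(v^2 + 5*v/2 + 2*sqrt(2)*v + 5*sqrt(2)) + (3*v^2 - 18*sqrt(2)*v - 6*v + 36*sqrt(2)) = 4*v^2 - 16*sqrt(2)*v - 7*v/2 + 41*sqrt(2)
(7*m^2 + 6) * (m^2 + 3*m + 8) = 7*m^4 + 21*m^3 + 62*m^2 + 18*m + 48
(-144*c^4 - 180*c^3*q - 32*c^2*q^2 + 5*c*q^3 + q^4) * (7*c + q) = -1008*c^5 - 1404*c^4*q - 404*c^3*q^2 + 3*c^2*q^3 + 12*c*q^4 + q^5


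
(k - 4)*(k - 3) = k^2 - 7*k + 12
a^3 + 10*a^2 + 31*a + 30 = (a + 2)*(a + 3)*(a + 5)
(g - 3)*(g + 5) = g^2 + 2*g - 15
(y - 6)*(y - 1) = y^2 - 7*y + 6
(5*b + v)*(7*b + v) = 35*b^2 + 12*b*v + v^2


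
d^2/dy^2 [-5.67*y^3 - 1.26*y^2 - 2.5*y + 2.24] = -34.02*y - 2.52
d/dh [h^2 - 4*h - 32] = 2*h - 4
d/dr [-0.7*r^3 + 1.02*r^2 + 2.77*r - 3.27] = -2.1*r^2 + 2.04*r + 2.77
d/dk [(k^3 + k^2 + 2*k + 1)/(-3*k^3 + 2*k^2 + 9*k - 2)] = (5*k^4 + 30*k^3 + 8*k^2 - 8*k - 13)/(9*k^6 - 12*k^5 - 50*k^4 + 48*k^3 + 73*k^2 - 36*k + 4)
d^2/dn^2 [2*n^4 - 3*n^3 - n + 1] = 6*n*(4*n - 3)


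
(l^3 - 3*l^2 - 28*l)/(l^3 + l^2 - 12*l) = (l - 7)/(l - 3)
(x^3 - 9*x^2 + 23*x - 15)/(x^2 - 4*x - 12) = (-x^3 + 9*x^2 - 23*x + 15)/(-x^2 + 4*x + 12)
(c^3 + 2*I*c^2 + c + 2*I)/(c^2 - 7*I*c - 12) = (c^3 + 2*I*c^2 + c + 2*I)/(c^2 - 7*I*c - 12)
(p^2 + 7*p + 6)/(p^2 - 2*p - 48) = (p + 1)/(p - 8)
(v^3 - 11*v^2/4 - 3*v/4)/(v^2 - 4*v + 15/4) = v*(4*v^2 - 11*v - 3)/(4*v^2 - 16*v + 15)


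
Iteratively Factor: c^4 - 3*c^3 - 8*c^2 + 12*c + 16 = (c + 2)*(c^3 - 5*c^2 + 2*c + 8) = (c + 1)*(c + 2)*(c^2 - 6*c + 8) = (c - 4)*(c + 1)*(c + 2)*(c - 2)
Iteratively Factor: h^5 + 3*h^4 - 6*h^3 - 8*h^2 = (h - 2)*(h^4 + 5*h^3 + 4*h^2) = (h - 2)*(h + 4)*(h^3 + h^2) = h*(h - 2)*(h + 4)*(h^2 + h) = h^2*(h - 2)*(h + 4)*(h + 1)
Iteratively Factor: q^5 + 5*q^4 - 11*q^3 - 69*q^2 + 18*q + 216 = (q + 4)*(q^4 + q^3 - 15*q^2 - 9*q + 54) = (q - 2)*(q + 4)*(q^3 + 3*q^2 - 9*q - 27) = (q - 2)*(q + 3)*(q + 4)*(q^2 - 9) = (q - 2)*(q + 3)^2*(q + 4)*(q - 3)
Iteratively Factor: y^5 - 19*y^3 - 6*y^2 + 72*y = (y - 2)*(y^4 + 2*y^3 - 15*y^2 - 36*y) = (y - 2)*(y + 3)*(y^3 - y^2 - 12*y) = (y - 2)*(y + 3)^2*(y^2 - 4*y) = (y - 4)*(y - 2)*(y + 3)^2*(y)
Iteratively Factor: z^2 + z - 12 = (z - 3)*(z + 4)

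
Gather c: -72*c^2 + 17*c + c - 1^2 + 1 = -72*c^2 + 18*c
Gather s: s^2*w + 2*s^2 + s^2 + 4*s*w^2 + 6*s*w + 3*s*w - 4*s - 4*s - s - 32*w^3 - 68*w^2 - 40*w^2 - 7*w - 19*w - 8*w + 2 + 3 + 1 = s^2*(w + 3) + s*(4*w^2 + 9*w - 9) - 32*w^3 - 108*w^2 - 34*w + 6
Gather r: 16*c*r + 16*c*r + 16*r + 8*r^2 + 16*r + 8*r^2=16*r^2 + r*(32*c + 32)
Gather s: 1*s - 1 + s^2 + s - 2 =s^2 + 2*s - 3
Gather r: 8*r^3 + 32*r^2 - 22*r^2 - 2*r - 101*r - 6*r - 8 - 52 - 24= 8*r^3 + 10*r^2 - 109*r - 84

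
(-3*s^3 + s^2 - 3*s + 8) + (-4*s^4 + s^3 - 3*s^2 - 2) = -4*s^4 - 2*s^3 - 2*s^2 - 3*s + 6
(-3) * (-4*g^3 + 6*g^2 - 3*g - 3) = 12*g^3 - 18*g^2 + 9*g + 9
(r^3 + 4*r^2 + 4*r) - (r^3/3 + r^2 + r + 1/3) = 2*r^3/3 + 3*r^2 + 3*r - 1/3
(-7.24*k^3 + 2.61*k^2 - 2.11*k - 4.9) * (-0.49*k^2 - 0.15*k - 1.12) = 3.5476*k^5 - 0.1929*k^4 + 8.7512*k^3 - 0.2057*k^2 + 3.0982*k + 5.488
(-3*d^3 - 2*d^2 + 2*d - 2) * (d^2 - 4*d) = -3*d^5 + 10*d^4 + 10*d^3 - 10*d^2 + 8*d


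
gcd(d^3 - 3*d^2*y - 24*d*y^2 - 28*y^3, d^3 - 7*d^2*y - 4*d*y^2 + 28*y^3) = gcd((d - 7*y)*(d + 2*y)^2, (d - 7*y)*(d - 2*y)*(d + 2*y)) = -d^2 + 5*d*y + 14*y^2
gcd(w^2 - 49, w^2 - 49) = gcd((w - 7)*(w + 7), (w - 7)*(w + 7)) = w^2 - 49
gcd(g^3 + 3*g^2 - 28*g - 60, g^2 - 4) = g + 2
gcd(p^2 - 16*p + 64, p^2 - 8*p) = p - 8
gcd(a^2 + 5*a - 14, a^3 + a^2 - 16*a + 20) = a - 2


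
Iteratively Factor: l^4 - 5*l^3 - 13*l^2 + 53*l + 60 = (l - 5)*(l^3 - 13*l - 12) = (l - 5)*(l + 1)*(l^2 - l - 12) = (l - 5)*(l + 1)*(l + 3)*(l - 4)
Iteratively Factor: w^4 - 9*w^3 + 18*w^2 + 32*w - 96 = (w + 2)*(w^3 - 11*w^2 + 40*w - 48) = (w - 4)*(w + 2)*(w^2 - 7*w + 12) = (w - 4)*(w - 3)*(w + 2)*(w - 4)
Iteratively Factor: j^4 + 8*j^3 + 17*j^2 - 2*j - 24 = (j + 2)*(j^3 + 6*j^2 + 5*j - 12) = (j + 2)*(j + 3)*(j^2 + 3*j - 4) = (j + 2)*(j + 3)*(j + 4)*(j - 1)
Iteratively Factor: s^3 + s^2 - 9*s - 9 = (s - 3)*(s^2 + 4*s + 3) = (s - 3)*(s + 1)*(s + 3)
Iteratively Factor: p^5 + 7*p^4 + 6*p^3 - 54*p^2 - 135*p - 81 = (p - 3)*(p^4 + 10*p^3 + 36*p^2 + 54*p + 27) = (p - 3)*(p + 3)*(p^3 + 7*p^2 + 15*p + 9) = (p - 3)*(p + 1)*(p + 3)*(p^2 + 6*p + 9) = (p - 3)*(p + 1)*(p + 3)^2*(p + 3)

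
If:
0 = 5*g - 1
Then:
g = 1/5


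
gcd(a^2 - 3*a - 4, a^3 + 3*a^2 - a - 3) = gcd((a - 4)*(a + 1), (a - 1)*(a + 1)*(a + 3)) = a + 1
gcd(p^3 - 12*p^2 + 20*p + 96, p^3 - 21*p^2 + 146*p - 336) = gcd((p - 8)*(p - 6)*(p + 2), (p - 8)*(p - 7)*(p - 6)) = p^2 - 14*p + 48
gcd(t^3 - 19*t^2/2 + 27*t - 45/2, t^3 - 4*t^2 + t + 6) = t - 3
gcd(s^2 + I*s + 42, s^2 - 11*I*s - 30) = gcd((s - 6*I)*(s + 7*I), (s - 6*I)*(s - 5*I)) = s - 6*I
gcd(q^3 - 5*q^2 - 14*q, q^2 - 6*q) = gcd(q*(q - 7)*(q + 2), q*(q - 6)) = q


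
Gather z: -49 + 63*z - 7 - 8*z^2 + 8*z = -8*z^2 + 71*z - 56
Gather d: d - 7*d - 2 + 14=12 - 6*d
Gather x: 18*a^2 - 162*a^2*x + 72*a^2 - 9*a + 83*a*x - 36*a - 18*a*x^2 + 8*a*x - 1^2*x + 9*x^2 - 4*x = 90*a^2 - 45*a + x^2*(9 - 18*a) + x*(-162*a^2 + 91*a - 5)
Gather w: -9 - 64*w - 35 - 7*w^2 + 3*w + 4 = -7*w^2 - 61*w - 40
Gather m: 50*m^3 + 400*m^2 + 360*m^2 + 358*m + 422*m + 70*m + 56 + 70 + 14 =50*m^3 + 760*m^2 + 850*m + 140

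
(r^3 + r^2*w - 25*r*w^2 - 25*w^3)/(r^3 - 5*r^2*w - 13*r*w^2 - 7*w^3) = (r^2 - 25*w^2)/(r^2 - 6*r*w - 7*w^2)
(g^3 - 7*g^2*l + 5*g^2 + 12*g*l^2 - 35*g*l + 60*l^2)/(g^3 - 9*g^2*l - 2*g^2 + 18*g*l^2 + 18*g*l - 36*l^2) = (g^2 - 4*g*l + 5*g - 20*l)/(g^2 - 6*g*l - 2*g + 12*l)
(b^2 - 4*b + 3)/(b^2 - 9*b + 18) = (b - 1)/(b - 6)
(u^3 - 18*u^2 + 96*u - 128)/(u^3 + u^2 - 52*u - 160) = (u^2 - 10*u + 16)/(u^2 + 9*u + 20)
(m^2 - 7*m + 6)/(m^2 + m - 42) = (m - 1)/(m + 7)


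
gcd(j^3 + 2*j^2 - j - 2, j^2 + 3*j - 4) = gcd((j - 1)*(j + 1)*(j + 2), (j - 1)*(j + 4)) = j - 1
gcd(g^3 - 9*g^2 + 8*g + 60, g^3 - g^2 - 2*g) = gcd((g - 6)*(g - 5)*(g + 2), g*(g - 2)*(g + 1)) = 1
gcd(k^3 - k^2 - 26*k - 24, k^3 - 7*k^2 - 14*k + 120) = k^2 - 2*k - 24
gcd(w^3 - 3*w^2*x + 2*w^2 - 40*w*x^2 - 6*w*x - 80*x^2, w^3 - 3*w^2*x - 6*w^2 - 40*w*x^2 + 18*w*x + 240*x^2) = -w^2 + 3*w*x + 40*x^2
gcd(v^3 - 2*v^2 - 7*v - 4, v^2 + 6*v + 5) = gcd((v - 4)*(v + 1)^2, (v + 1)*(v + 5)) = v + 1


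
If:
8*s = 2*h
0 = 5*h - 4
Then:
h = 4/5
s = 1/5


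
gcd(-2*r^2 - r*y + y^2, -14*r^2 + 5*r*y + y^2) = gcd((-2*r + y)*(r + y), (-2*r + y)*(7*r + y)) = -2*r + y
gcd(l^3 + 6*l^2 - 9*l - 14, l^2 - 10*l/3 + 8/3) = l - 2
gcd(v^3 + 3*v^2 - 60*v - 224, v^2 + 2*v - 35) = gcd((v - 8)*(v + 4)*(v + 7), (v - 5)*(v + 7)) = v + 7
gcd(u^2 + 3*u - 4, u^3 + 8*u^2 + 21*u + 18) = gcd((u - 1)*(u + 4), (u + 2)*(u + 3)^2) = 1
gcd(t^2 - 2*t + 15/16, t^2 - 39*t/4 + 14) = 1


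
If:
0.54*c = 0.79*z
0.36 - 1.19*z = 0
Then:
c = 0.44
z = 0.30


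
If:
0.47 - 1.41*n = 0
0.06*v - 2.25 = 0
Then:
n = 0.33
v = 37.50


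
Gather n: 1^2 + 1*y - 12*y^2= -12*y^2 + y + 1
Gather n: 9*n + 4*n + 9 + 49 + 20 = 13*n + 78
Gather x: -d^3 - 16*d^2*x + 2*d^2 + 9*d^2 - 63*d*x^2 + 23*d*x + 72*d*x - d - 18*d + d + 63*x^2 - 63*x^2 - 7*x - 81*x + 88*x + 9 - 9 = -d^3 + 11*d^2 - 63*d*x^2 - 18*d + x*(-16*d^2 + 95*d)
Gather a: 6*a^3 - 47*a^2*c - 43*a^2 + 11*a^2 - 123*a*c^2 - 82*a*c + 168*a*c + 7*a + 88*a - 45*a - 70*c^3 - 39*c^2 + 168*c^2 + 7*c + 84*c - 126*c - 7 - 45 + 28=6*a^3 + a^2*(-47*c - 32) + a*(-123*c^2 + 86*c + 50) - 70*c^3 + 129*c^2 - 35*c - 24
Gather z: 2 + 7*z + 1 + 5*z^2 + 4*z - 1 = 5*z^2 + 11*z + 2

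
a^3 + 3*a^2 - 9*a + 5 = (a - 1)^2*(a + 5)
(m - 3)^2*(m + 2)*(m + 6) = m^4 + 2*m^3 - 27*m^2 + 108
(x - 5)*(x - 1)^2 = x^3 - 7*x^2 + 11*x - 5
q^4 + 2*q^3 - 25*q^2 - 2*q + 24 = (q - 4)*(q - 1)*(q + 1)*(q + 6)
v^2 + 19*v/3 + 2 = (v + 1/3)*(v + 6)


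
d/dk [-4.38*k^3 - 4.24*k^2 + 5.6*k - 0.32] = -13.14*k^2 - 8.48*k + 5.6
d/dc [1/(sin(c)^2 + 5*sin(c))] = -(2*sin(c) + 5)*cos(c)/((sin(c) + 5)^2*sin(c)^2)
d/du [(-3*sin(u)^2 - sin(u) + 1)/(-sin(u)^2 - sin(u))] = (2*cos(u) + 2/tan(u) + cos(u)/sin(u)^2)/(sin(u) + 1)^2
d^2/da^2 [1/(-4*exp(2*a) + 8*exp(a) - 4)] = (-exp(a) - 1/2)*exp(a)/(exp(4*a) - 4*exp(3*a) + 6*exp(2*a) - 4*exp(a) + 1)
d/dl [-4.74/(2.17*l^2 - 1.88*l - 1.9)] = (20.5716*l - 8.9112)/(-2.17*l^2 + 1.88*l + 1.9)^2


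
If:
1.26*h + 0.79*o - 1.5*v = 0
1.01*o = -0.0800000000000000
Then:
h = 1.19047619047619*v + 0.0496621090680497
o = -0.08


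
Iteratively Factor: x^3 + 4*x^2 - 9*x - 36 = (x - 3)*(x^2 + 7*x + 12) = (x - 3)*(x + 3)*(x + 4)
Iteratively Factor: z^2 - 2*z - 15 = (z - 5)*(z + 3)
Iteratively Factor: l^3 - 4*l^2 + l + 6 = (l + 1)*(l^2 - 5*l + 6) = (l - 3)*(l + 1)*(l - 2)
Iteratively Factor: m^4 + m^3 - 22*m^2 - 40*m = (m + 4)*(m^3 - 3*m^2 - 10*m) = m*(m + 4)*(m^2 - 3*m - 10) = m*(m - 5)*(m + 4)*(m + 2)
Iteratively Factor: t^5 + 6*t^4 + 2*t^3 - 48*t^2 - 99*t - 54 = (t + 3)*(t^4 + 3*t^3 - 7*t^2 - 27*t - 18) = (t + 3)^2*(t^3 - 7*t - 6) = (t + 2)*(t + 3)^2*(t^2 - 2*t - 3) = (t - 3)*(t + 2)*(t + 3)^2*(t + 1)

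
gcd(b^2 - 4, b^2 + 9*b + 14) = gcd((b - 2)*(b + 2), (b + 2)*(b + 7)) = b + 2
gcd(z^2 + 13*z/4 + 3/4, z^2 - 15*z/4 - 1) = z + 1/4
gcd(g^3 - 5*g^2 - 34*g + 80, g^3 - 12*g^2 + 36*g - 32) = g^2 - 10*g + 16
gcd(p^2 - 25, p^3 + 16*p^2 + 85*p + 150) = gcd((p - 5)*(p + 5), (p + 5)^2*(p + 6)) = p + 5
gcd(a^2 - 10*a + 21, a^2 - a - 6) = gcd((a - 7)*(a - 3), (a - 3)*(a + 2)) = a - 3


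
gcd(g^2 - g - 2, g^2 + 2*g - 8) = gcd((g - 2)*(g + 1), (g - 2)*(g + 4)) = g - 2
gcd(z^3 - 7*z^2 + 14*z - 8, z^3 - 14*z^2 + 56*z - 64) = z^2 - 6*z + 8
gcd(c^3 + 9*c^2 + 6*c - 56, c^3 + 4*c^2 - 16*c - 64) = c + 4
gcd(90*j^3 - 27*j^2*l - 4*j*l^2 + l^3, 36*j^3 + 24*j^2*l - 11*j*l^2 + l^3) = 6*j - l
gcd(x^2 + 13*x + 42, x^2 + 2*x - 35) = x + 7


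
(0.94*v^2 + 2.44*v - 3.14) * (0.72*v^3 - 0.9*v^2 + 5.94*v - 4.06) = 0.6768*v^5 + 0.9108*v^4 + 1.1268*v^3 + 13.5032*v^2 - 28.558*v + 12.7484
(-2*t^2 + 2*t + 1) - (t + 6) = -2*t^2 + t - 5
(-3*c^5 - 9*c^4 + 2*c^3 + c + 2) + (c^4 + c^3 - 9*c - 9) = -3*c^5 - 8*c^4 + 3*c^3 - 8*c - 7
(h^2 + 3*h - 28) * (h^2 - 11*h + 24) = h^4 - 8*h^3 - 37*h^2 + 380*h - 672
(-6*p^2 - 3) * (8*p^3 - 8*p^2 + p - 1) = -48*p^5 + 48*p^4 - 30*p^3 + 30*p^2 - 3*p + 3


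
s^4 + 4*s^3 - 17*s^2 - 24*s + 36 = (s - 3)*(s - 1)*(s + 2)*(s + 6)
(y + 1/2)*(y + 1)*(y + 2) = y^3 + 7*y^2/2 + 7*y/2 + 1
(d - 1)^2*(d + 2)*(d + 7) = d^4 + 7*d^3 - 3*d^2 - 19*d + 14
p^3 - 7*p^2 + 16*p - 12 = (p - 3)*(p - 2)^2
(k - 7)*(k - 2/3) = k^2 - 23*k/3 + 14/3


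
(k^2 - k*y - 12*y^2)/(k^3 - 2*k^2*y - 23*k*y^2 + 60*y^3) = (-k - 3*y)/(-k^2 - 2*k*y + 15*y^2)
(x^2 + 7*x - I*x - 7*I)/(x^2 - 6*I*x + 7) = (x^2 + x*(7 - I) - 7*I)/(x^2 - 6*I*x + 7)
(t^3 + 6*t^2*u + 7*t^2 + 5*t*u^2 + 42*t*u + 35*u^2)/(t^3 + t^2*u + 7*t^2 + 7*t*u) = (t + 5*u)/t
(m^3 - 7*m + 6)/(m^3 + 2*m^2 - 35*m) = (m^3 - 7*m + 6)/(m*(m^2 + 2*m - 35))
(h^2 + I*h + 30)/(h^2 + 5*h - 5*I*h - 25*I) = (h + 6*I)/(h + 5)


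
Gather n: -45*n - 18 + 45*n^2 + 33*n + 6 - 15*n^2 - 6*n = 30*n^2 - 18*n - 12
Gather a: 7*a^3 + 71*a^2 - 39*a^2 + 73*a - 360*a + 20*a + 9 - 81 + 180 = 7*a^3 + 32*a^2 - 267*a + 108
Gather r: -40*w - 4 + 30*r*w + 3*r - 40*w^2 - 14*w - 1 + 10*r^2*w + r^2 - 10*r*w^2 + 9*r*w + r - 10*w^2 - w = r^2*(10*w + 1) + r*(-10*w^2 + 39*w + 4) - 50*w^2 - 55*w - 5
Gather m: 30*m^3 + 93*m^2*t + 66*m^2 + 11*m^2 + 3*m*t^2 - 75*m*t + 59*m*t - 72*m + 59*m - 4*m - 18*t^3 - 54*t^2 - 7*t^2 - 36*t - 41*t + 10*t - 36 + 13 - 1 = 30*m^3 + m^2*(93*t + 77) + m*(3*t^2 - 16*t - 17) - 18*t^3 - 61*t^2 - 67*t - 24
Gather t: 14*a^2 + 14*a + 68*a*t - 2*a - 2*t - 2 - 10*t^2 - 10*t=14*a^2 + 12*a - 10*t^2 + t*(68*a - 12) - 2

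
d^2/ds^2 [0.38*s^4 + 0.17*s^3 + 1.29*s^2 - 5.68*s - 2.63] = 4.56*s^2 + 1.02*s + 2.58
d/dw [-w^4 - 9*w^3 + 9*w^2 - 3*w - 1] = -4*w^3 - 27*w^2 + 18*w - 3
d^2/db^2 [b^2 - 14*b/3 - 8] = 2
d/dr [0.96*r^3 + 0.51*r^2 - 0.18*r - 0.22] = 2.88*r^2 + 1.02*r - 0.18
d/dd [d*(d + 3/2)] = 2*d + 3/2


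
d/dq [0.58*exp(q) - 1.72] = 0.58*exp(q)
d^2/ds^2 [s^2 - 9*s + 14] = 2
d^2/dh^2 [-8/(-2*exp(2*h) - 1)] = (128*exp(2*h) - 64)*exp(2*h)/(2*exp(2*h) + 1)^3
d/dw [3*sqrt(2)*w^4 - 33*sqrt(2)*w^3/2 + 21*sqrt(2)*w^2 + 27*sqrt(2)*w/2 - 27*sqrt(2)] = 3*sqrt(2)*(8*w^3 - 33*w^2 + 28*w + 9)/2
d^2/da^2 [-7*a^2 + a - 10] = -14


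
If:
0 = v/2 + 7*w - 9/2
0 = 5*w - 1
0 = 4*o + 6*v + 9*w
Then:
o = -39/4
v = 31/5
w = 1/5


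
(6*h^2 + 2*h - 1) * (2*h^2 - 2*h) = 12*h^4 - 8*h^3 - 6*h^2 + 2*h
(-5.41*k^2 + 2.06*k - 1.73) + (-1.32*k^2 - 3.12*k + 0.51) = -6.73*k^2 - 1.06*k - 1.22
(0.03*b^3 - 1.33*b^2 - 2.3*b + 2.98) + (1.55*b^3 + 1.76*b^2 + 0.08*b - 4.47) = 1.58*b^3 + 0.43*b^2 - 2.22*b - 1.49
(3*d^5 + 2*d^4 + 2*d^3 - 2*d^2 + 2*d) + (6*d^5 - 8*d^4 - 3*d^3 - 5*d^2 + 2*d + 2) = 9*d^5 - 6*d^4 - d^3 - 7*d^2 + 4*d + 2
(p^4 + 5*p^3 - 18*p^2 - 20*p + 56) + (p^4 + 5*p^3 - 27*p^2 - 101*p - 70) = 2*p^4 + 10*p^3 - 45*p^2 - 121*p - 14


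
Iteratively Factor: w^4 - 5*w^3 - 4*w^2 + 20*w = (w - 5)*(w^3 - 4*w) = w*(w - 5)*(w^2 - 4) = w*(w - 5)*(w - 2)*(w + 2)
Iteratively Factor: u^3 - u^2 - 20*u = (u + 4)*(u^2 - 5*u) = u*(u + 4)*(u - 5)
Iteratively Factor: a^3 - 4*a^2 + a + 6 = (a - 3)*(a^2 - a - 2) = (a - 3)*(a + 1)*(a - 2)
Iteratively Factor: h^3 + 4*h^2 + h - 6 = (h - 1)*(h^2 + 5*h + 6) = (h - 1)*(h + 3)*(h + 2)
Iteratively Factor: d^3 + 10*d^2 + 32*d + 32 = (d + 2)*(d^2 + 8*d + 16) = (d + 2)*(d + 4)*(d + 4)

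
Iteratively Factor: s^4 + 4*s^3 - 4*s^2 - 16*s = (s + 4)*(s^3 - 4*s) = (s - 2)*(s + 4)*(s^2 + 2*s) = s*(s - 2)*(s + 4)*(s + 2)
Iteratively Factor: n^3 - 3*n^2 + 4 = (n - 2)*(n^2 - n - 2) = (n - 2)*(n + 1)*(n - 2)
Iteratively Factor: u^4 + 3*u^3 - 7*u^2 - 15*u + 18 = (u - 1)*(u^3 + 4*u^2 - 3*u - 18) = (u - 1)*(u + 3)*(u^2 + u - 6) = (u - 1)*(u + 3)^2*(u - 2)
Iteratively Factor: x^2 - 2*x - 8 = (x - 4)*(x + 2)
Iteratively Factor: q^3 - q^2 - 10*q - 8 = (q + 2)*(q^2 - 3*q - 4) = (q - 4)*(q + 2)*(q + 1)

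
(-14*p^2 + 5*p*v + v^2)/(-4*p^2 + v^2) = (7*p + v)/(2*p + v)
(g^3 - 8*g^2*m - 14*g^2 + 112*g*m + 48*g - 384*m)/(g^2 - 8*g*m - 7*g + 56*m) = (g^2 - 14*g + 48)/(g - 7)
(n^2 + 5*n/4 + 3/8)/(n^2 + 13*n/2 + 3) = (n + 3/4)/(n + 6)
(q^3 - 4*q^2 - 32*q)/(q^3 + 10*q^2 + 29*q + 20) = q*(q - 8)/(q^2 + 6*q + 5)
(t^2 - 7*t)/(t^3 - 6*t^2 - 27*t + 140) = t/(t^2 + t - 20)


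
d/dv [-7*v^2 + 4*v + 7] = 4 - 14*v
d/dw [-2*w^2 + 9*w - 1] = 9 - 4*w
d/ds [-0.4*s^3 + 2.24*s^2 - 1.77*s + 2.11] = -1.2*s^2 + 4.48*s - 1.77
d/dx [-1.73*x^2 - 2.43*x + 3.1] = -3.46*x - 2.43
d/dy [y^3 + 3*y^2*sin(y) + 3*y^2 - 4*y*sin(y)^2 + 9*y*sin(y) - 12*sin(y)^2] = 3*y^2*cos(y) + 3*y^2 + 6*y*sin(y) - 4*y*sin(2*y) + 9*y*cos(y) + 6*y - 4*sin(y)^2 + 9*sin(y) - 12*sin(2*y)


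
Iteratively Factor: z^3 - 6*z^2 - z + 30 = (z + 2)*(z^2 - 8*z + 15) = (z - 5)*(z + 2)*(z - 3)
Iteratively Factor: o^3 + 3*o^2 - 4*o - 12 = (o + 2)*(o^2 + o - 6) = (o - 2)*(o + 2)*(o + 3)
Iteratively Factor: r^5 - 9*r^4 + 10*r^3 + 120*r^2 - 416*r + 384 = (r - 2)*(r^4 - 7*r^3 - 4*r^2 + 112*r - 192) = (r - 3)*(r - 2)*(r^3 - 4*r^2 - 16*r + 64) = (r - 3)*(r - 2)*(r + 4)*(r^2 - 8*r + 16) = (r - 4)*(r - 3)*(r - 2)*(r + 4)*(r - 4)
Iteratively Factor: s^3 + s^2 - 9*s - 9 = (s - 3)*(s^2 + 4*s + 3) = (s - 3)*(s + 1)*(s + 3)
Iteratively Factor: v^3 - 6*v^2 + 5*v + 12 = (v + 1)*(v^2 - 7*v + 12) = (v - 4)*(v + 1)*(v - 3)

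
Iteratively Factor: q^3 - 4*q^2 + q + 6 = (q - 3)*(q^2 - q - 2) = (q - 3)*(q - 2)*(q + 1)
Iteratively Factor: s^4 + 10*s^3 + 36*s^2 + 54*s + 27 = (s + 3)*(s^3 + 7*s^2 + 15*s + 9) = (s + 3)^2*(s^2 + 4*s + 3) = (s + 3)^3*(s + 1)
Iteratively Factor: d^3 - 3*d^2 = (d - 3)*(d^2) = d*(d - 3)*(d)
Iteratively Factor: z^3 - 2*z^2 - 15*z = (z)*(z^2 - 2*z - 15) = z*(z - 5)*(z + 3)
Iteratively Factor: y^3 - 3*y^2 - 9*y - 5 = (y + 1)*(y^2 - 4*y - 5) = (y + 1)^2*(y - 5)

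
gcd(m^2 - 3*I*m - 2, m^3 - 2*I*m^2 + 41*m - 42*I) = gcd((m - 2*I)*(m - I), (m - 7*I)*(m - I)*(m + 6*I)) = m - I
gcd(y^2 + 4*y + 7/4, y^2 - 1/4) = y + 1/2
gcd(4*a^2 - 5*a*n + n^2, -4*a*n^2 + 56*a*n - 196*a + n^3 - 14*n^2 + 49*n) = 4*a - n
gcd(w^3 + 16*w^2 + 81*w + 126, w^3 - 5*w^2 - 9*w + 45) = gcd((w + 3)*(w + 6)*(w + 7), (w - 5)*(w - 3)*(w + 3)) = w + 3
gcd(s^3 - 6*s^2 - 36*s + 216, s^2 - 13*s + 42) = s - 6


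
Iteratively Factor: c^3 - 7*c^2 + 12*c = (c - 4)*(c^2 - 3*c) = c*(c - 4)*(c - 3)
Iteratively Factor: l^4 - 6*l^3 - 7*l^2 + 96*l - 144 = (l - 4)*(l^3 - 2*l^2 - 15*l + 36) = (l - 4)*(l - 3)*(l^2 + l - 12) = (l - 4)*(l - 3)*(l + 4)*(l - 3)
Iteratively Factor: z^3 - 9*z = (z)*(z^2 - 9) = z*(z - 3)*(z + 3)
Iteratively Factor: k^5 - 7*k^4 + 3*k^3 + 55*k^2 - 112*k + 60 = (k - 1)*(k^4 - 6*k^3 - 3*k^2 + 52*k - 60) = (k - 2)*(k - 1)*(k^3 - 4*k^2 - 11*k + 30) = (k - 2)*(k - 1)*(k + 3)*(k^2 - 7*k + 10) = (k - 5)*(k - 2)*(k - 1)*(k + 3)*(k - 2)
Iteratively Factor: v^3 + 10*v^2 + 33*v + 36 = (v + 3)*(v^2 + 7*v + 12) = (v + 3)^2*(v + 4)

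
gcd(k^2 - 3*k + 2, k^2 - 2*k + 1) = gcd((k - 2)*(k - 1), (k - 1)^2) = k - 1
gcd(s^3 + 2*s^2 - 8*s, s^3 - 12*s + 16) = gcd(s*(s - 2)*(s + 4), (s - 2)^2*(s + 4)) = s^2 + 2*s - 8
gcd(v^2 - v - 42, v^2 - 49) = v - 7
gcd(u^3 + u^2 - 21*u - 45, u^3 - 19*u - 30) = u^2 - 2*u - 15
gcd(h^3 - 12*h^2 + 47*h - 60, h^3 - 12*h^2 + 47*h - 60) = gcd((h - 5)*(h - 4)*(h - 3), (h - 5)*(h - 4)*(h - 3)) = h^3 - 12*h^2 + 47*h - 60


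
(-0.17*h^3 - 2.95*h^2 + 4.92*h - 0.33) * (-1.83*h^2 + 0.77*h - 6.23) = 0.3111*h^5 + 5.2676*h^4 - 10.216*h^3 + 22.7708*h^2 - 30.9057*h + 2.0559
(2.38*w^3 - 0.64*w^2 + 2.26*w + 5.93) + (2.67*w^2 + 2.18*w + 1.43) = 2.38*w^3 + 2.03*w^2 + 4.44*w + 7.36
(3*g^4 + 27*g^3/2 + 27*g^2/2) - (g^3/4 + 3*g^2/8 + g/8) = 3*g^4 + 53*g^3/4 + 105*g^2/8 - g/8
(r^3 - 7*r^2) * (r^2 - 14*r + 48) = r^5 - 21*r^4 + 146*r^3 - 336*r^2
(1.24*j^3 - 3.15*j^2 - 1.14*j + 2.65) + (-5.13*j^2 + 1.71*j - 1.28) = 1.24*j^3 - 8.28*j^2 + 0.57*j + 1.37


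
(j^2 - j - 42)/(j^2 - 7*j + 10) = (j^2 - j - 42)/(j^2 - 7*j + 10)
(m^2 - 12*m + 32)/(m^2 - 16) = (m - 8)/(m + 4)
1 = 1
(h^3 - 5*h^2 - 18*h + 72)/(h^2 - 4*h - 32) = (h^2 - 9*h + 18)/(h - 8)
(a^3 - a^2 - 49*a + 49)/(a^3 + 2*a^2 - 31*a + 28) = (a - 7)/(a - 4)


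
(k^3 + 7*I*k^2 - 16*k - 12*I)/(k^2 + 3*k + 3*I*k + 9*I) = (k^2 + 4*I*k - 4)/(k + 3)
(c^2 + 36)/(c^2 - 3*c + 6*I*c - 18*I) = (c - 6*I)/(c - 3)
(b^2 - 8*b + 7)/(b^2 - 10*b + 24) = (b^2 - 8*b + 7)/(b^2 - 10*b + 24)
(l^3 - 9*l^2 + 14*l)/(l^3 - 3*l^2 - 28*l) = (l - 2)/(l + 4)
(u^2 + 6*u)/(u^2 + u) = (u + 6)/(u + 1)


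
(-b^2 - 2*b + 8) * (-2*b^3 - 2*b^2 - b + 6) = 2*b^5 + 6*b^4 - 11*b^3 - 20*b^2 - 20*b + 48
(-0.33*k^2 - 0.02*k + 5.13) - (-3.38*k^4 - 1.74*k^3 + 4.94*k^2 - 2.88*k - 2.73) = 3.38*k^4 + 1.74*k^3 - 5.27*k^2 + 2.86*k + 7.86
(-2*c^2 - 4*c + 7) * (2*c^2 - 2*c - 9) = -4*c^4 - 4*c^3 + 40*c^2 + 22*c - 63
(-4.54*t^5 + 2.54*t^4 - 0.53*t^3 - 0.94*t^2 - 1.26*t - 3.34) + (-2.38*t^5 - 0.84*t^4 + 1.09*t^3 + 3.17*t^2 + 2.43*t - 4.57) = -6.92*t^5 + 1.7*t^4 + 0.56*t^3 + 2.23*t^2 + 1.17*t - 7.91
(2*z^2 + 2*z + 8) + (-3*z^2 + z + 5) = -z^2 + 3*z + 13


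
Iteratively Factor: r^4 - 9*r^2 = (r - 3)*(r^3 + 3*r^2) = r*(r - 3)*(r^2 + 3*r) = r*(r - 3)*(r + 3)*(r)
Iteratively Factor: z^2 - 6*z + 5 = (z - 1)*(z - 5)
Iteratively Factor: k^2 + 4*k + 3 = (k + 3)*(k + 1)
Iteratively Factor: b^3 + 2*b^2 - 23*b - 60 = (b - 5)*(b^2 + 7*b + 12) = (b - 5)*(b + 4)*(b + 3)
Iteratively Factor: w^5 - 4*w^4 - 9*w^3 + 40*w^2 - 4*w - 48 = (w - 2)*(w^4 - 2*w^3 - 13*w^2 + 14*w + 24) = (w - 2)*(w + 1)*(w^3 - 3*w^2 - 10*w + 24) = (w - 4)*(w - 2)*(w + 1)*(w^2 + w - 6) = (w - 4)*(w - 2)*(w + 1)*(w + 3)*(w - 2)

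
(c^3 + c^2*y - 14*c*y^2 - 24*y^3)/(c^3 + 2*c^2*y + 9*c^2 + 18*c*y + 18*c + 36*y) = (c^2 - c*y - 12*y^2)/(c^2 + 9*c + 18)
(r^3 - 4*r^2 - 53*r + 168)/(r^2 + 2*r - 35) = (r^2 - 11*r + 24)/(r - 5)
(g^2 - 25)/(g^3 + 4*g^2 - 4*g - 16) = (g^2 - 25)/(g^3 + 4*g^2 - 4*g - 16)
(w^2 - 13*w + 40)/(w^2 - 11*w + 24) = (w - 5)/(w - 3)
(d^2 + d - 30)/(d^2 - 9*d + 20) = (d + 6)/(d - 4)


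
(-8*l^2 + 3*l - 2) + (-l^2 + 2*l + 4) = -9*l^2 + 5*l + 2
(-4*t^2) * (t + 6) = -4*t^3 - 24*t^2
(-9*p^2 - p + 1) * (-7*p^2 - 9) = 63*p^4 + 7*p^3 + 74*p^2 + 9*p - 9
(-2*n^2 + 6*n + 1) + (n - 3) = -2*n^2 + 7*n - 2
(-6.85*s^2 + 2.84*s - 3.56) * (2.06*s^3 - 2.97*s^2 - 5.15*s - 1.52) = -14.111*s^5 + 26.1949*s^4 + 19.5091*s^3 + 6.3592*s^2 + 14.0172*s + 5.4112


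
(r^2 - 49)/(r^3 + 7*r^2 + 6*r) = (r^2 - 49)/(r*(r^2 + 7*r + 6))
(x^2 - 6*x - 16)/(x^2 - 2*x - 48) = (x + 2)/(x + 6)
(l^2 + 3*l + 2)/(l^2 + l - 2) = (l + 1)/(l - 1)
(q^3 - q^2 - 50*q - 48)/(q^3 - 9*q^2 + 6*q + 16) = (q + 6)/(q - 2)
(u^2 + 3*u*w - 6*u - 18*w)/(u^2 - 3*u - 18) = (u + 3*w)/(u + 3)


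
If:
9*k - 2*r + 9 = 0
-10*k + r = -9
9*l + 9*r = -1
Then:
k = 27/11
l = -1550/99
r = 171/11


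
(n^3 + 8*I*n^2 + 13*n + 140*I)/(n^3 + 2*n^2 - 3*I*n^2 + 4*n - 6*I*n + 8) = (n^2 + 12*I*n - 35)/(n^2 + n*(2 + I) + 2*I)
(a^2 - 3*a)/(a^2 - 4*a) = (a - 3)/(a - 4)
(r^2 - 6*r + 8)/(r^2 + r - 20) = (r - 2)/(r + 5)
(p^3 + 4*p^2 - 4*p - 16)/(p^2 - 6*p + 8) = (p^2 + 6*p + 8)/(p - 4)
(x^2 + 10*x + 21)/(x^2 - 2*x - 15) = (x + 7)/(x - 5)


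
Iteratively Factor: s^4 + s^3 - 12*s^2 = (s)*(s^3 + s^2 - 12*s) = s^2*(s^2 + s - 12) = s^2*(s + 4)*(s - 3)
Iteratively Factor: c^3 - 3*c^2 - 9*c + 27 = (c - 3)*(c^2 - 9) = (c - 3)*(c + 3)*(c - 3)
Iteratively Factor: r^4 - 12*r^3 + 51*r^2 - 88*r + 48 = (r - 4)*(r^3 - 8*r^2 + 19*r - 12) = (r - 4)^2*(r^2 - 4*r + 3) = (r - 4)^2*(r - 1)*(r - 3)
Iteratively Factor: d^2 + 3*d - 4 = (d + 4)*(d - 1)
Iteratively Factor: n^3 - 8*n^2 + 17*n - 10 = (n - 2)*(n^2 - 6*n + 5) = (n - 2)*(n - 1)*(n - 5)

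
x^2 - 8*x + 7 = (x - 7)*(x - 1)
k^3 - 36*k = k*(k - 6)*(k + 6)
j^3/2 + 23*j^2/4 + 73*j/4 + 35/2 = (j/2 + 1)*(j + 5/2)*(j + 7)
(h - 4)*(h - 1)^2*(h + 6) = h^4 - 27*h^2 + 50*h - 24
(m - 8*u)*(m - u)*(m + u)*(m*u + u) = m^4*u - 8*m^3*u^2 + m^3*u - m^2*u^3 - 8*m^2*u^2 + 8*m*u^4 - m*u^3 + 8*u^4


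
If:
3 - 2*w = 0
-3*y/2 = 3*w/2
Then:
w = 3/2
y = -3/2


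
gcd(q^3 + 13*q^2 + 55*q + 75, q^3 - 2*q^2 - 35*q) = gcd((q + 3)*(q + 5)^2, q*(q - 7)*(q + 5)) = q + 5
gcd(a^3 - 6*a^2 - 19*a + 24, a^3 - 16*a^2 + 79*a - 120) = a - 8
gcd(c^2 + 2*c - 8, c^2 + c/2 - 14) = c + 4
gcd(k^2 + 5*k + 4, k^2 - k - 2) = k + 1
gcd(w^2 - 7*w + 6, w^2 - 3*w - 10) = 1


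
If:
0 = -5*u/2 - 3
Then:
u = -6/5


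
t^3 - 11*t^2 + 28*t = t*(t - 7)*(t - 4)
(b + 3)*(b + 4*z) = b^2 + 4*b*z + 3*b + 12*z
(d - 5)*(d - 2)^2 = d^3 - 9*d^2 + 24*d - 20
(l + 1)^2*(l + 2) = l^3 + 4*l^2 + 5*l + 2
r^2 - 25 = (r - 5)*(r + 5)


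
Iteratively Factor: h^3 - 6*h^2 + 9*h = (h - 3)*(h^2 - 3*h) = (h - 3)^2*(h)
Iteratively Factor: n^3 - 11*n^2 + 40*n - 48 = (n - 4)*(n^2 - 7*n + 12) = (n - 4)^2*(n - 3)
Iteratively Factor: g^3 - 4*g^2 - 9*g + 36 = (g - 4)*(g^2 - 9) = (g - 4)*(g + 3)*(g - 3)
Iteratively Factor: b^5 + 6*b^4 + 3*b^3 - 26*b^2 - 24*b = (b + 4)*(b^4 + 2*b^3 - 5*b^2 - 6*b) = (b - 2)*(b + 4)*(b^3 + 4*b^2 + 3*b) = (b - 2)*(b + 1)*(b + 4)*(b^2 + 3*b) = b*(b - 2)*(b + 1)*(b + 4)*(b + 3)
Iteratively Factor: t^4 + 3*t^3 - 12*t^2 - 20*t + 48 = (t + 3)*(t^3 - 12*t + 16) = (t - 2)*(t + 3)*(t^2 + 2*t - 8) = (t - 2)^2*(t + 3)*(t + 4)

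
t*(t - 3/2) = t^2 - 3*t/2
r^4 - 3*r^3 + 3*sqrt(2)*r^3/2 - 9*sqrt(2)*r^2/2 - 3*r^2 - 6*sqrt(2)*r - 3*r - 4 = (r - 4)*(r + 1)*(r + sqrt(2)/2)*(r + sqrt(2))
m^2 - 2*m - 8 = (m - 4)*(m + 2)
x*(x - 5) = x^2 - 5*x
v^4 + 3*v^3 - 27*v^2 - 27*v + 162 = (v - 3)^2*(v + 3)*(v + 6)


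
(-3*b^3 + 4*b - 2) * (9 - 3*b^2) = 9*b^5 - 39*b^3 + 6*b^2 + 36*b - 18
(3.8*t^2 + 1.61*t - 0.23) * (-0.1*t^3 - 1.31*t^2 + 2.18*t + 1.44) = -0.38*t^5 - 5.139*t^4 + 6.1979*t^3 + 9.2831*t^2 + 1.817*t - 0.3312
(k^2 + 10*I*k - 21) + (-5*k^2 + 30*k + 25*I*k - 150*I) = -4*k^2 + 30*k + 35*I*k - 21 - 150*I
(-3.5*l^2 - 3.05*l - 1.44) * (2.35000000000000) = -8.225*l^2 - 7.1675*l - 3.384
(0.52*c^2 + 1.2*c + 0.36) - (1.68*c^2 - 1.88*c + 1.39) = -1.16*c^2 + 3.08*c - 1.03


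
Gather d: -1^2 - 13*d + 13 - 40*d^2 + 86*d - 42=-40*d^2 + 73*d - 30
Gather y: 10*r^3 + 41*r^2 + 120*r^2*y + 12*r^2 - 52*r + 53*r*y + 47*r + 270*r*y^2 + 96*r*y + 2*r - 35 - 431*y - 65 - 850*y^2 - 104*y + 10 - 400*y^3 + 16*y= 10*r^3 + 53*r^2 - 3*r - 400*y^3 + y^2*(270*r - 850) + y*(120*r^2 + 149*r - 519) - 90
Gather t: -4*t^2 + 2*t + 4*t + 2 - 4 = -4*t^2 + 6*t - 2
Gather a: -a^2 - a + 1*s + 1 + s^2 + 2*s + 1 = -a^2 - a + s^2 + 3*s + 2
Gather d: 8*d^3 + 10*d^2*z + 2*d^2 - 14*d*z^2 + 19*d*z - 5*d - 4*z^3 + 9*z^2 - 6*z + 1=8*d^3 + d^2*(10*z + 2) + d*(-14*z^2 + 19*z - 5) - 4*z^3 + 9*z^2 - 6*z + 1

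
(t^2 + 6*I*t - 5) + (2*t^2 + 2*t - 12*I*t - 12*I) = 3*t^2 + 2*t - 6*I*t - 5 - 12*I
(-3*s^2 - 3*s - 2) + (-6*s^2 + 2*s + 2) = -9*s^2 - s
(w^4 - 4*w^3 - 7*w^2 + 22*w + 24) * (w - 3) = w^5 - 7*w^4 + 5*w^3 + 43*w^2 - 42*w - 72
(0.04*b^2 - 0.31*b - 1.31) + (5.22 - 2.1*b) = 0.04*b^2 - 2.41*b + 3.91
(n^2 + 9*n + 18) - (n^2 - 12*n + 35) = 21*n - 17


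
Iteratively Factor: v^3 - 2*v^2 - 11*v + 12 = (v + 3)*(v^2 - 5*v + 4) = (v - 1)*(v + 3)*(v - 4)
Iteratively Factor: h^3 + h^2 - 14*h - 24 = (h + 3)*(h^2 - 2*h - 8) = (h - 4)*(h + 3)*(h + 2)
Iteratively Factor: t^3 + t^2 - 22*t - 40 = (t + 4)*(t^2 - 3*t - 10) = (t + 2)*(t + 4)*(t - 5)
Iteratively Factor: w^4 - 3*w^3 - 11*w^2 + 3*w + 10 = (w + 2)*(w^3 - 5*w^2 - w + 5) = (w + 1)*(w + 2)*(w^2 - 6*w + 5) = (w - 1)*(w + 1)*(w + 2)*(w - 5)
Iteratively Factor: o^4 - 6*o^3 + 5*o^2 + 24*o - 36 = (o + 2)*(o^3 - 8*o^2 + 21*o - 18) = (o - 3)*(o + 2)*(o^2 - 5*o + 6) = (o - 3)^2*(o + 2)*(o - 2)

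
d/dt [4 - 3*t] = -3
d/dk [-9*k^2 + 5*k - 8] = 5 - 18*k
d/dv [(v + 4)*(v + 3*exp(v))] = v + (v + 4)*(3*exp(v) + 1) + 3*exp(v)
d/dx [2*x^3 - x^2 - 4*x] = 6*x^2 - 2*x - 4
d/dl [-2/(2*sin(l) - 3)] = 4*cos(l)/(2*sin(l) - 3)^2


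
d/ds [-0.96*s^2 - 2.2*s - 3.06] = -1.92*s - 2.2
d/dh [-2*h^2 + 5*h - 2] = 5 - 4*h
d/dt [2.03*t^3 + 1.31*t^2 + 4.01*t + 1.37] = 6.09*t^2 + 2.62*t + 4.01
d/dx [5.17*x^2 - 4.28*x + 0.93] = 10.34*x - 4.28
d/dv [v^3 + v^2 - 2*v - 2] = 3*v^2 + 2*v - 2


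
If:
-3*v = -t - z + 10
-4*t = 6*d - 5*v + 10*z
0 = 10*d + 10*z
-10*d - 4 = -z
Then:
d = -4/11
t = -578/77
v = -40/7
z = 4/11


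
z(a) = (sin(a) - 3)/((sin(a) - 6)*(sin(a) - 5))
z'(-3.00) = 0.00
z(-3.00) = -0.10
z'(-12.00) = 0.00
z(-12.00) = -0.10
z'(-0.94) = -0.00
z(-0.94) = -0.10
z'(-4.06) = -0.00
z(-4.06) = -0.10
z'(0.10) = -0.00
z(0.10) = -0.10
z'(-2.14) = 0.00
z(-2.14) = -0.10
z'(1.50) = 0.00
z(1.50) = -0.10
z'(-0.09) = -0.00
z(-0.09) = -0.10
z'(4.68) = 0.00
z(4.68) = -0.10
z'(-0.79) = -0.00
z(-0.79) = -0.10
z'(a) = cos(a)/((sin(a) - 6)*(sin(a) - 5)) - (sin(a) - 3)*cos(a)/((sin(a) - 6)*(sin(a) - 5)^2) - (sin(a) - 3)*cos(a)/((sin(a) - 6)^2*(sin(a) - 5))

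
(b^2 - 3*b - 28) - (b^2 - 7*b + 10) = 4*b - 38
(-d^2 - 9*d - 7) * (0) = 0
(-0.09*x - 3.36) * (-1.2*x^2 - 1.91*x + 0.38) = 0.108*x^3 + 4.2039*x^2 + 6.3834*x - 1.2768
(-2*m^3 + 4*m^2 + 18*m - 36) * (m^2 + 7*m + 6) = -2*m^5 - 10*m^4 + 34*m^3 + 114*m^2 - 144*m - 216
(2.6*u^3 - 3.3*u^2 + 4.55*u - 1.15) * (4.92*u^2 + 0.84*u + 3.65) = 12.792*u^5 - 14.052*u^4 + 29.104*u^3 - 13.881*u^2 + 15.6415*u - 4.1975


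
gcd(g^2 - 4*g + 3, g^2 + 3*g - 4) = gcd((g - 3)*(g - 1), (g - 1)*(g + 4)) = g - 1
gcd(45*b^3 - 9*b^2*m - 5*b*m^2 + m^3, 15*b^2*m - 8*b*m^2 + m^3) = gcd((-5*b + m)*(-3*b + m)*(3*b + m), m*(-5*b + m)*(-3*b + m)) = 15*b^2 - 8*b*m + m^2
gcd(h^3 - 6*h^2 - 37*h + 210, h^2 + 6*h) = h + 6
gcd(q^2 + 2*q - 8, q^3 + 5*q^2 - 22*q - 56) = 1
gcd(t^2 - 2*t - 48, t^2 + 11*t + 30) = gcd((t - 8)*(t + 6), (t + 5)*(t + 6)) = t + 6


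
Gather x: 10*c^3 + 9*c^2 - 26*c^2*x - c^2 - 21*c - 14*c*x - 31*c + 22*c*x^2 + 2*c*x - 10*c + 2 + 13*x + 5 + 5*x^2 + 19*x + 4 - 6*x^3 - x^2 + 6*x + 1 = 10*c^3 + 8*c^2 - 62*c - 6*x^3 + x^2*(22*c + 4) + x*(-26*c^2 - 12*c + 38) + 12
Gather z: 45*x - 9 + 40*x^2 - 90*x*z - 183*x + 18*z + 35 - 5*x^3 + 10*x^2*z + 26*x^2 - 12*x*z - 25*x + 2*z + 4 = -5*x^3 + 66*x^2 - 163*x + z*(10*x^2 - 102*x + 20) + 30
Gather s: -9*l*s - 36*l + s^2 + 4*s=-36*l + s^2 + s*(4 - 9*l)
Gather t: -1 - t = -t - 1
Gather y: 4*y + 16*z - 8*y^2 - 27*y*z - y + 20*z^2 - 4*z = -8*y^2 + y*(3 - 27*z) + 20*z^2 + 12*z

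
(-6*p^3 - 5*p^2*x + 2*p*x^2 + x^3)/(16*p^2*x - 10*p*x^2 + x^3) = (3*p^2 + 4*p*x + x^2)/(x*(-8*p + x))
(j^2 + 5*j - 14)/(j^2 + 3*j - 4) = (j^2 + 5*j - 14)/(j^2 + 3*j - 4)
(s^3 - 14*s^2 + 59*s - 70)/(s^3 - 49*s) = (s^2 - 7*s + 10)/(s*(s + 7))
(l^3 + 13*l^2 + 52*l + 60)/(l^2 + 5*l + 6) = (l^2 + 11*l + 30)/(l + 3)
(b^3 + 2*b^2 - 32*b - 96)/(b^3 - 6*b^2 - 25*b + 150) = (b^2 + 8*b + 16)/(b^2 - 25)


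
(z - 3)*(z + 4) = z^2 + z - 12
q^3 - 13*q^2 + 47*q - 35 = (q - 7)*(q - 5)*(q - 1)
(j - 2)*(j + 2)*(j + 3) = j^3 + 3*j^2 - 4*j - 12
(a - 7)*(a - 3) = a^2 - 10*a + 21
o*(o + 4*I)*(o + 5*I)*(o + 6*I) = o^4 + 15*I*o^3 - 74*o^2 - 120*I*o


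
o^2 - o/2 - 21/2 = (o - 7/2)*(o + 3)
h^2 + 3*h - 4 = (h - 1)*(h + 4)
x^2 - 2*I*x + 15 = (x - 5*I)*(x + 3*I)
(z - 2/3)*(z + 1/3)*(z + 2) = z^3 + 5*z^2/3 - 8*z/9 - 4/9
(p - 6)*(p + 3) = p^2 - 3*p - 18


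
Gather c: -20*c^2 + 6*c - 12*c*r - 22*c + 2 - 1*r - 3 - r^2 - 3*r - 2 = -20*c^2 + c*(-12*r - 16) - r^2 - 4*r - 3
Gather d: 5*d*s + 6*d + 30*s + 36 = d*(5*s + 6) + 30*s + 36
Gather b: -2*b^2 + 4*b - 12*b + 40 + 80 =-2*b^2 - 8*b + 120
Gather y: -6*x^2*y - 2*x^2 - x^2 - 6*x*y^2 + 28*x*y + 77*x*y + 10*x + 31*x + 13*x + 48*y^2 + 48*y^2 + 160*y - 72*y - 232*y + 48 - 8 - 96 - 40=-3*x^2 + 54*x + y^2*(96 - 6*x) + y*(-6*x^2 + 105*x - 144) - 96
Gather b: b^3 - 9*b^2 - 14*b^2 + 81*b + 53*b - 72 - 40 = b^3 - 23*b^2 + 134*b - 112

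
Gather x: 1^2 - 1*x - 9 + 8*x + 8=7*x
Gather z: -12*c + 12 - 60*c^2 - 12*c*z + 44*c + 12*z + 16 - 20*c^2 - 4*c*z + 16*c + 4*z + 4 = -80*c^2 + 48*c + z*(16 - 16*c) + 32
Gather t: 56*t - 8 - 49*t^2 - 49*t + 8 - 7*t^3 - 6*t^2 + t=-7*t^3 - 55*t^2 + 8*t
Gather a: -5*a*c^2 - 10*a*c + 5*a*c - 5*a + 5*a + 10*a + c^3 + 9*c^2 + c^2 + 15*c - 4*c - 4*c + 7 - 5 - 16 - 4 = a*(-5*c^2 - 5*c + 10) + c^3 + 10*c^2 + 7*c - 18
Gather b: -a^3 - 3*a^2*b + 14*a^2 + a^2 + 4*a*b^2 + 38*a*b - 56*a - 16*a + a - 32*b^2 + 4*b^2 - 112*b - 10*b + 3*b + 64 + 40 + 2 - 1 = -a^3 + 15*a^2 - 71*a + b^2*(4*a - 28) + b*(-3*a^2 + 38*a - 119) + 105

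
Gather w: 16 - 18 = -2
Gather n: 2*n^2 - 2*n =2*n^2 - 2*n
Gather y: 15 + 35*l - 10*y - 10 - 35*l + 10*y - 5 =0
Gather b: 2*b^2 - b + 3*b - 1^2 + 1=2*b^2 + 2*b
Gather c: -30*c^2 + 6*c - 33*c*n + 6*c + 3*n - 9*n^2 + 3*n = -30*c^2 + c*(12 - 33*n) - 9*n^2 + 6*n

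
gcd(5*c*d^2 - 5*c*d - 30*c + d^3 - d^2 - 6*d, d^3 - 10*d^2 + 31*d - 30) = d - 3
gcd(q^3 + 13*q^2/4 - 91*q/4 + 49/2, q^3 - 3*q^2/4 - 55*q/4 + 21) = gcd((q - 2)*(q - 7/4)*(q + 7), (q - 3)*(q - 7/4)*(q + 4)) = q - 7/4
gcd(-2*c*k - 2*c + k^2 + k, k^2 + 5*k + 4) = k + 1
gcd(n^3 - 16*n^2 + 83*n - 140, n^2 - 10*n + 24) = n - 4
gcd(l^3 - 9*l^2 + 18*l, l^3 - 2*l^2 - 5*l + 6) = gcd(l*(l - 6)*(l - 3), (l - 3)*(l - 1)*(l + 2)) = l - 3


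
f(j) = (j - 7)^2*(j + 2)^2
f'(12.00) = 2660.00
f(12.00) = 4900.00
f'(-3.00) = -220.00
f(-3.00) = 100.00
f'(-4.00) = -572.00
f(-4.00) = 484.00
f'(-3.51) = -381.52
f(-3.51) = 251.86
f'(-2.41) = -75.77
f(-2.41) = 14.88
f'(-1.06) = 107.89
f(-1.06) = 57.40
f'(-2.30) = -53.57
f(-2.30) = 7.78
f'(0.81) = 117.58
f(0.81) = 302.55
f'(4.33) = -123.72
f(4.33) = 285.65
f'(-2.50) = -95.00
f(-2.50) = 22.56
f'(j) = (j - 7)^2*(2*j + 4) + (j + 2)^2*(2*j - 14)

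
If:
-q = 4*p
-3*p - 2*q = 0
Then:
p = 0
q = 0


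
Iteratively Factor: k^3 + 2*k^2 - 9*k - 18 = (k - 3)*(k^2 + 5*k + 6) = (k - 3)*(k + 3)*(k + 2)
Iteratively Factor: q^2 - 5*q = (q)*(q - 5)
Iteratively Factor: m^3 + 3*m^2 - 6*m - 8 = (m - 2)*(m^2 + 5*m + 4) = (m - 2)*(m + 1)*(m + 4)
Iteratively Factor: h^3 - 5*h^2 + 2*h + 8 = (h - 4)*(h^2 - h - 2) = (h - 4)*(h - 2)*(h + 1)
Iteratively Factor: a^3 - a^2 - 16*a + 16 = (a - 1)*(a^2 - 16) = (a - 1)*(a + 4)*(a - 4)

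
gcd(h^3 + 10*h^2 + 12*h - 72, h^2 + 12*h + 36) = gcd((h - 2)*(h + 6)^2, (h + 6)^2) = h^2 + 12*h + 36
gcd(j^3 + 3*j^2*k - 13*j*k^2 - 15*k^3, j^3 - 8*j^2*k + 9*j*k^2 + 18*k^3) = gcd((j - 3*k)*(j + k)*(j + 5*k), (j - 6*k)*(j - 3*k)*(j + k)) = j^2 - 2*j*k - 3*k^2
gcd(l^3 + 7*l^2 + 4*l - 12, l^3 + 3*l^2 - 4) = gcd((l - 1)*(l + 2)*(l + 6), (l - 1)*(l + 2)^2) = l^2 + l - 2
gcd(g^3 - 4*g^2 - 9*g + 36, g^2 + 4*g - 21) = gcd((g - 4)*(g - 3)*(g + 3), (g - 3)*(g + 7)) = g - 3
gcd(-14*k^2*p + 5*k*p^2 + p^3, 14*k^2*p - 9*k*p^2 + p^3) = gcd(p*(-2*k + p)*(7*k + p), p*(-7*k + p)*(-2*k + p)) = -2*k*p + p^2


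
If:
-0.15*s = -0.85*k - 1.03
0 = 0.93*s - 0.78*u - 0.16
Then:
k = 0.148007590132827*u - 1.18140417457306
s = 0.838709677419355*u + 0.172043010752688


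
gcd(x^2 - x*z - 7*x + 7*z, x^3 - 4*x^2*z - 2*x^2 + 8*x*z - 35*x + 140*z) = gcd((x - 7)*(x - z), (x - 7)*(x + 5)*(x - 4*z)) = x - 7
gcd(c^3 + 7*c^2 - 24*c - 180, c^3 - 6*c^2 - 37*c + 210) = c^2 + c - 30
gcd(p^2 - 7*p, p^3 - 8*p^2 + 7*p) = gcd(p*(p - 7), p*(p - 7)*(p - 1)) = p^2 - 7*p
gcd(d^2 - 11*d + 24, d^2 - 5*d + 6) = d - 3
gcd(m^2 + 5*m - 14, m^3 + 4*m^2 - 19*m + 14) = m^2 + 5*m - 14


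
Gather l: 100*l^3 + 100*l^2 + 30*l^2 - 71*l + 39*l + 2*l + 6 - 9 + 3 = 100*l^3 + 130*l^2 - 30*l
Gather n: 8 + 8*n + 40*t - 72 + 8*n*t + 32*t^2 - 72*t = n*(8*t + 8) + 32*t^2 - 32*t - 64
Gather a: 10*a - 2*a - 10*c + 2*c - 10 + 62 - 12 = 8*a - 8*c + 40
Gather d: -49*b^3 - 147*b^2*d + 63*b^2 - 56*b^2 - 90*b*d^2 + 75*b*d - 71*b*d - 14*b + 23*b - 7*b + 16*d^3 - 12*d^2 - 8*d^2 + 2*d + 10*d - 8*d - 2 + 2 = -49*b^3 + 7*b^2 + 2*b + 16*d^3 + d^2*(-90*b - 20) + d*(-147*b^2 + 4*b + 4)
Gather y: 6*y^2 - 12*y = 6*y^2 - 12*y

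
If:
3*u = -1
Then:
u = -1/3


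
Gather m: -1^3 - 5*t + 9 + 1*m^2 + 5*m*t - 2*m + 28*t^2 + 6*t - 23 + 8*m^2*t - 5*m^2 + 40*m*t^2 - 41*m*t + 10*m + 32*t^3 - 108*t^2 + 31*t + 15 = m^2*(8*t - 4) + m*(40*t^2 - 36*t + 8) + 32*t^3 - 80*t^2 + 32*t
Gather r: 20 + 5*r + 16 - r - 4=4*r + 32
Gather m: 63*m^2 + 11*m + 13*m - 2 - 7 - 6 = 63*m^2 + 24*m - 15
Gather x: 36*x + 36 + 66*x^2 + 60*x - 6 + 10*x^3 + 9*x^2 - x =10*x^3 + 75*x^2 + 95*x + 30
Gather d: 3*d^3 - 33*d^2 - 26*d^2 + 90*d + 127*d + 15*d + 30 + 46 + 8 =3*d^3 - 59*d^2 + 232*d + 84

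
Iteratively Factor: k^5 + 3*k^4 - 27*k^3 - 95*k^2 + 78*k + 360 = (k + 3)*(k^4 - 27*k^2 - 14*k + 120) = (k - 5)*(k + 3)*(k^3 + 5*k^2 - 2*k - 24) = (k - 5)*(k + 3)*(k + 4)*(k^2 + k - 6) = (k - 5)*(k - 2)*(k + 3)*(k + 4)*(k + 3)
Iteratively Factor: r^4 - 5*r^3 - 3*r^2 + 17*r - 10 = (r - 1)*(r^3 - 4*r^2 - 7*r + 10) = (r - 1)*(r + 2)*(r^2 - 6*r + 5) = (r - 1)^2*(r + 2)*(r - 5)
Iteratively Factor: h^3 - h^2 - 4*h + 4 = (h + 2)*(h^2 - 3*h + 2) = (h - 2)*(h + 2)*(h - 1)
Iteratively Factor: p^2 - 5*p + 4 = (p - 4)*(p - 1)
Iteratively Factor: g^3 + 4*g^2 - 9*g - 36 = (g + 3)*(g^2 + g - 12) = (g + 3)*(g + 4)*(g - 3)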